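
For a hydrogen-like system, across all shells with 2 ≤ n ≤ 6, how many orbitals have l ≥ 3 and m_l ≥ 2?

Per-shell orbital counts meeting the constraint:
n=4 → 2; n=5 → 5; n=6 → 9.
Total orbitals: 2 + 5 + 9 = 16.

16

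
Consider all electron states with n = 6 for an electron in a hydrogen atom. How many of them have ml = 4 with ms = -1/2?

2

The n = 6 shell has l = 0 through 5; check each.
Contributions: l=4 → 1; l=5 → 1.
Orbitals: 1 + 1 = 2. With ms fixed to a single value there is one state per orbital, giving 2 states.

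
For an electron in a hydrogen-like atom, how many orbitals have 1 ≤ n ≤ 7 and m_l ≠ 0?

112

Go shell by shell, enumerating (l, m_l) with m_l ≠ 0:
n=2 → 2; n=3 → 6; n=4 → 12; n=5 → 20; n=6 → 30; n=7 → 42.
Total orbitals: 2 + 6 + 12 + 20 + 30 + 42 = 112.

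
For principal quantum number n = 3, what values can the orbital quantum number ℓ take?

0, 1, 2

ℓ is an integer with 0 ≤ ℓ ≤ n−1, so for n = 3: ℓ = 0, 1, 2.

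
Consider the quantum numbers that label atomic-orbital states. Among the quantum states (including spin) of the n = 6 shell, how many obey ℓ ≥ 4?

With n = 6 the allowed ℓ are 0, 1, …, 5.
Per ℓ-value: ℓ=4 → 9; ℓ=5 → 11.
Orbitals: 9 + 11 = 20. Each orbital carries two spin states, so 20 × 2 = 40 states.

40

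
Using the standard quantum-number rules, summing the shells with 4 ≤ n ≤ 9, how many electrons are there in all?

542

Shell n has n² orbitals: 4²=16 + 5²=25 + 6²=36 + 7²=49 + 8²=64 + 9²=81 = 271 orbitals.
Two spin states per orbital: 2 × 271 = 542 electrons.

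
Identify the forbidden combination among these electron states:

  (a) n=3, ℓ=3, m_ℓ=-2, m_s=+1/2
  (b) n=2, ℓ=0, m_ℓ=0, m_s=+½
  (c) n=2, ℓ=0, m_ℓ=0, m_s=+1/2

(a) has ℓ = 3 ≥ n = 3, violating 0 ≤ ℓ ≤ n−1.
The remaining sets (b), (c) satisfy all four rules.

(a)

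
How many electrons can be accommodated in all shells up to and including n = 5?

Total orbitals = 1² + 2² + 3² + 4² + 5² = 55. Doubling for spin gives 110 electrons.

110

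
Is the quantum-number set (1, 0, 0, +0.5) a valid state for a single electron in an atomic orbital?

n = 1 is a positive integer. ℓ = 0 satisfies 0 ≤ ℓ ≤ n−1 = 0. m_ℓ = 0 lies in the range −ℓ … +ℓ (here 0). m_s = +1/2 is one of ±1/2.
All four constraints are satisfied.

Allowed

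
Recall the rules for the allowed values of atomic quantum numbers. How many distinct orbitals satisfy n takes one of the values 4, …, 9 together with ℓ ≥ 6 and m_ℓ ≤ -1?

40

Work shell by shell — for each n, count the (ℓ, m_ℓ) pairs that satisfy ℓ ≥ 6 and m_ℓ ≤ -1:
n=7 → 6; n=8 → 13; n=9 → 21.
Total orbitals: 6 + 13 + 21 = 40.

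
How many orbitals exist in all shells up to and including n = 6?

Total orbitals = 1² + 2² + 3² + 4² + 5² + 6² = 91.

91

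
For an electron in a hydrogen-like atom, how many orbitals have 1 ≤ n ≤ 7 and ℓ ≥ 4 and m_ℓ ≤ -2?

Work shell by shell — for each n, count the (ℓ, m_ℓ) pairs that satisfy ℓ ≥ 4 and m_ℓ ≤ -2:
n=5 → 3; n=6 → 7; n=7 → 12.
Total orbitals: 3 + 7 + 12 = 22.

22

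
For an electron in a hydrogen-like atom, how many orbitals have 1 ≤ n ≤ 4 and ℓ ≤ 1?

13

Count contributing orbitals for each principal shell:
n=1 → 1; n=2 → 4; n=3 → 4; n=4 → 4.
Total orbitals: 1 + 4 + 4 + 4 = 13.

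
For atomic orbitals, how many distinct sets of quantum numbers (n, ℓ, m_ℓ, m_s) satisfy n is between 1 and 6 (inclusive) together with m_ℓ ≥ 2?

40

Per-shell orbital counts meeting the constraint:
n=3 → 1; n=4 → 3; n=5 → 6; n=6 → 10.
Orbitals: 1 + 3 + 6 + 10 = 20. Including both spin states (m_s = ±1/2) gives 2 × 20 = 40 states.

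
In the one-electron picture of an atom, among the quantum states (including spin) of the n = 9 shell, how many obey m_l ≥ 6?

12

Contributions: l=6 → 1; l=7 → 2; l=8 → 3.
Orbitals: 1 + 2 + 3 = 6. Each orbital carries two spin states, so 6 × 2 = 12 states.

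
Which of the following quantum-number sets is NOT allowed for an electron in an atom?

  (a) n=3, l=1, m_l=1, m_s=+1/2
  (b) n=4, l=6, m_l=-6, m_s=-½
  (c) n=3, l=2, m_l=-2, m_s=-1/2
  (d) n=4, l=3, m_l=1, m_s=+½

(b) has l = 6 ≥ n = 4, violating 0 ≤ l ≤ n−1.
The remaining sets (a), (c), (d) satisfy all four rules.

(b)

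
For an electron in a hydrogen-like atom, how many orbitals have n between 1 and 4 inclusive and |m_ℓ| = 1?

Go shell by shell, enumerating (ℓ, m_ℓ) with |m_ℓ| = 1:
n=2 → 2; n=3 → 4; n=4 → 6.
Total orbitals: 2 + 4 + 6 = 12.

12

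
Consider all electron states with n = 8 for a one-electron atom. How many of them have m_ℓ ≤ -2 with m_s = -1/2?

The n = 8 shell has ℓ = 0 through 7; check each.
Per ℓ-value: ℓ=2 → 1; ℓ=3 → 2; ℓ=4 → 3; ℓ=5 → 4; ℓ=6 → 5; ℓ=7 → 6.
Orbitals: 1 + 2 + 3 + 4 + 5 + 6 = 21. With m_s fixed to a single value there is one state per orbital, giving 21 states.

21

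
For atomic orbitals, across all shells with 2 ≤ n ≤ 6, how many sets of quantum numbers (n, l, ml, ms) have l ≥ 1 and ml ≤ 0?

Per-shell orbital counts meeting the constraint:
n=2 → 2; n=3 → 5; n=4 → 9; n=5 → 14; n=6 → 20.
Orbitals: 2 + 5 + 9 + 14 + 20 = 50. Including both spin states (ms = ±1/2) gives 2 × 50 = 100 states.

100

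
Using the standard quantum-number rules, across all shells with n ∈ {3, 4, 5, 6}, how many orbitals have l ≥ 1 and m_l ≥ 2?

For each n in the range, tally the orbitals obeying l ≥ 1 and m_l ≥ 2:
n=3 → 1; n=4 → 3; n=5 → 6; n=6 → 10.
Total orbitals: 1 + 3 + 6 + 10 = 20.

20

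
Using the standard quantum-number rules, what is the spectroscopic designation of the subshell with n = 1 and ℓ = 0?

ℓ = 0 corresponds to the letter 's', so the subshell is 1s.

1s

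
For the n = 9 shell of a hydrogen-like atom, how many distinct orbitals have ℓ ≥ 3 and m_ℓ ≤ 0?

39

Per ℓ-value: ℓ=3 → 4; ℓ=4 → 5; ℓ=5 → 6; ℓ=6 → 7; ℓ=7 → 8; ℓ=8 → 9.
Total orbitals: 4 + 5 + 6 + 7 + 8 + 9 = 39.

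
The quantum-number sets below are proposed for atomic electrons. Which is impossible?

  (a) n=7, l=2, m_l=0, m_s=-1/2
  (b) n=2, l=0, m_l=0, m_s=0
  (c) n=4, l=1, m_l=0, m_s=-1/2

(b) has m_s = 0, but an electron's spin must be ±1/2.
The remaining sets (a), (c) satisfy all four rules.

(b)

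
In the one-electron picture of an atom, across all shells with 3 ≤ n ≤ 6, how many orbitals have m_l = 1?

14

Count contributing orbitals for each principal shell:
n=3 → 2; n=4 → 3; n=5 → 4; n=6 → 5.
Total orbitals: 2 + 3 + 4 + 5 = 14.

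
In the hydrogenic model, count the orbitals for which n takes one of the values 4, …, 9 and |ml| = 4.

30

Count contributing orbitals for each principal shell:
n=5 → 2; n=6 → 4; n=7 → 6; n=8 → 8; n=9 → 10.
Total orbitals: 2 + 4 + 6 + 8 + 10 = 30.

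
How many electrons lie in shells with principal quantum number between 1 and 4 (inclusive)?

60

Shell n has n² orbitals: 1²=1 + 2²=4 + 3²=9 + 4²=16 = 30 orbitals.
Two spin states per orbital: 2 × 30 = 60 electrons.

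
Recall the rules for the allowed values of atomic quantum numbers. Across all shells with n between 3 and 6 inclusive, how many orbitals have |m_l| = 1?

Treat each shell separately and count matching orbitals:
n=3 → 4; n=4 → 6; n=5 → 8; n=6 → 10.
Total orbitals: 4 + 6 + 8 + 10 = 28.

28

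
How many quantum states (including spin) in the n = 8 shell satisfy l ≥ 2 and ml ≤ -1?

54

With n = 8 the allowed l are 0, 1, …, 7.
Per l-value: l=2 → 2; l=3 → 3; l=4 → 4; l=5 → 5; l=6 → 6; l=7 → 7.
Orbitals: 2 + 3 + 4 + 5 + 6 + 7 = 27. Each orbital carries two spin states, so 27 × 2 = 54 states.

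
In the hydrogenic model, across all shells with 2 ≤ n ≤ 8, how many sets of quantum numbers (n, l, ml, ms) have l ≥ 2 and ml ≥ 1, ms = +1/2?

77

Per-shell orbital counts meeting the constraint:
n=3 → 2; n=4 → 5; n=5 → 9; n=6 → 14; n=7 → 20; n=8 → 27.
Orbitals: 2 + 5 + 9 + 14 + 20 + 27 = 77. With ms fixed to +1/2 there is one state per orbital, so 77 states.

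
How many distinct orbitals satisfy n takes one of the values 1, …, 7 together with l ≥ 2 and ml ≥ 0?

Go shell by shell, enumerating (l, ml) with l ≥ 2 and ml ≥ 0:
n=3 → 3; n=4 → 7; n=5 → 12; n=6 → 18; n=7 → 25.
Total orbitals: 3 + 7 + 12 + 18 + 25 = 65.

65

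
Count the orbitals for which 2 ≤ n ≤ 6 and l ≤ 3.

Per-shell orbital counts meeting the constraint:
n=2 → 4; n=3 → 9; n=4 → 16; n=5 → 16; n=6 → 16.
Total orbitals: 4 + 9 + 16 + 16 + 16 = 61.

61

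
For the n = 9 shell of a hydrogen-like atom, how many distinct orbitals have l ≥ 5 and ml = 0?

The n = 9 shell has l = 0 through 8; check each.
Contributions: l=5 → 1; l=6 → 1; l=7 → 1; l=8 → 1.
Total orbitals: 1 + 1 + 1 + 1 = 4.

4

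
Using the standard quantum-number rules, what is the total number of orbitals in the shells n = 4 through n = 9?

Shell n has n² orbitals: 4²=16 + 5²=25 + 6²=36 + 7²=49 + 8²=64 + 9²=81 = 271 orbitals.

271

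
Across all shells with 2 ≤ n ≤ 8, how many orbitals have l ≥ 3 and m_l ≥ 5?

For each n in the range, tally the orbitals obeying l ≥ 3 and m_l ≥ 5:
n=6 → 1; n=7 → 3; n=8 → 6.
Total orbitals: 1 + 3 + 6 = 10.

10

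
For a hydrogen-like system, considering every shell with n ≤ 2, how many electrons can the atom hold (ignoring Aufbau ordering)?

10

Total orbitals = 1² + 2² = 5. Doubling for spin gives 10 electrons.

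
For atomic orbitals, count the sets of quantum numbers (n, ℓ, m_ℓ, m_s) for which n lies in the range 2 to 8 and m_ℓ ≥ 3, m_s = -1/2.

35

Count contributing orbitals for each principal shell:
n=4 → 1; n=5 → 3; n=6 → 6; n=7 → 10; n=8 → 15.
Orbitals: 1 + 3 + 6 + 10 + 15 = 35. With m_s fixed to -1/2 there is one state per orbital, so 35 states.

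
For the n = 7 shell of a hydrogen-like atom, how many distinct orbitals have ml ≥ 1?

With n = 7 the allowed l are 0, 1, …, 6.
Per l-value: l=1 → 1; l=2 → 2; l=3 → 3; l=4 → 4; l=5 → 5; l=6 → 6.
Total orbitals: 1 + 2 + 3 + 4 + 5 + 6 = 21.

21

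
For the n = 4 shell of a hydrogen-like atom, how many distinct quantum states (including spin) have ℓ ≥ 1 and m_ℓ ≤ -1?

12

For n = 4, ℓ ranges over 0 … 3.
Orbitals with ℓ ≥ 1 and m_ℓ ≤ -1, by ℓ: ℓ=1 → 1; ℓ=2 → 2; ℓ=3 → 3.
Orbitals: 1 + 2 + 3 = 6. Each orbital carries two spin states, so 6 × 2 = 12 states.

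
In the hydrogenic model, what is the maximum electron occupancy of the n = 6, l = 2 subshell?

A subshell with l = 2 has 2l+1 = 5 orbitals, each holding 2 electrons (spin ±1/2), so 5 × 2 = 10.

10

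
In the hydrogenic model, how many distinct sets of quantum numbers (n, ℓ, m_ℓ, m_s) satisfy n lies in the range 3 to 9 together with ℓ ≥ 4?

350

Count contributing orbitals for each principal shell:
n=5 → 9; n=6 → 20; n=7 → 33; n=8 → 48; n=9 → 65.
Orbitals: 9 + 20 + 33 + 48 + 65 = 175. Including both spin states (m_s = ±1/2) gives 2 × 175 = 350 states.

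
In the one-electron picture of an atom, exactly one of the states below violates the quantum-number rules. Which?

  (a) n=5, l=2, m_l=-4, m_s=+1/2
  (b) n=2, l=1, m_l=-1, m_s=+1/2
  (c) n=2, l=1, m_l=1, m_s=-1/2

(a)

(a) has |m_l| = 4 > l = 2, violating −l ≤ m_l ≤ l.
The remaining sets (b), (c) satisfy all four rules.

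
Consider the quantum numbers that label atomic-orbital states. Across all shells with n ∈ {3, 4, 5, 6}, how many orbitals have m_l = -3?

6

Work shell by shell — for each n, count the (l, m_l) pairs that satisfy m_l = -3:
n=4 → 1; n=5 → 2; n=6 → 3.
Total orbitals: 1 + 2 + 3 = 6.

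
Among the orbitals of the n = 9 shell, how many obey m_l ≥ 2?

28

Contributions: l=2 → 1; l=3 → 2; l=4 → 3; l=5 → 4; l=6 → 5; l=7 → 6; l=8 → 7.
Total orbitals: 1 + 2 + 3 + 4 + 5 + 6 + 7 = 28.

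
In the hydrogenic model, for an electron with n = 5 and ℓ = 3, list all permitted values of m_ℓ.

m_ℓ takes every integer from −ℓ to +ℓ. With ℓ = 3 that gives the 7 values -3, -2, -1, 0, 1, 2, 3.

-3, -2, -1, 0, 1, 2, 3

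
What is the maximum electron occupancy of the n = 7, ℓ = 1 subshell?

6

A subshell with ℓ = 1 has 2ℓ+1 = 3 orbitals, each holding 2 electrons (spin ±1/2), so 3 × 2 = 6.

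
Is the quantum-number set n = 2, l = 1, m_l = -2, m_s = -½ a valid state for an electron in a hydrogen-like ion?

Invalid

The magnetic quantum number must satisfy −l ≤ m_l ≤ l. With l = 1, m_l can only be -1, 0, 1, so m_l = -2 is forbidden.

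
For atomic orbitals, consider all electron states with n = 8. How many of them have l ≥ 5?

Orbitals with l ≥ 5, by l: l=5 → 11; l=6 → 13; l=7 → 15.
Orbitals: 11 + 13 + 15 = 39. Each orbital carries two spin states, so 39 × 2 = 78 states.

78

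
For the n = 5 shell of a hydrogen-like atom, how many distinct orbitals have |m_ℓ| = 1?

8

With n = 5 the allowed ℓ are 0, 1, …, 4.
The (ℓ, m_ℓ) pairs meeting |m_ℓ| = 1 give: ℓ=1 → 2; ℓ=2 → 2; ℓ=3 → 2; ℓ=4 → 2.
Total orbitals: 2 + 2 + 2 + 2 = 8.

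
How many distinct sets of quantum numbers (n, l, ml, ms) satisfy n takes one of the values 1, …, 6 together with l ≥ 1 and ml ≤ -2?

Count contributing orbitals for each principal shell:
n=3 → 1; n=4 → 3; n=5 → 6; n=6 → 10.
Orbitals: 1 + 3 + 6 + 10 = 20. Including both spin states (ms = ±1/2) gives 2 × 20 = 40 states.

40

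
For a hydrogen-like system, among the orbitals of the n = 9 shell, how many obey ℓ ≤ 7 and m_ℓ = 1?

7

Per ℓ-value: ℓ=1 → 1; ℓ=2 → 1; ℓ=3 → 1; ℓ=4 → 1; ℓ=5 → 1; ℓ=6 → 1; ℓ=7 → 1.
Total orbitals: 1 + 1 + 1 + 1 + 1 + 1 + 1 = 7.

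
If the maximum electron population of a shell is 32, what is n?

n = 4

2n² = 32 ⇒ n² = 16 ⇒ n = 4.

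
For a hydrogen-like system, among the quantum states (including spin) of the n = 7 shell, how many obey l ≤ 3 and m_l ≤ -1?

With n = 7 the allowed l are 0, 1, …, 6.
Per l-value: l=1 → 1; l=2 → 2; l=3 → 3.
Orbitals: 1 + 2 + 3 = 6. Each orbital carries two spin states, so 6 × 2 = 12 states.

12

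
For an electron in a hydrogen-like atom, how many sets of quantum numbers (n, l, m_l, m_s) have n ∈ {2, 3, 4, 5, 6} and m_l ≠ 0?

140

Work shell by shell — for each n, count the (l, m_l) pairs that satisfy m_l ≠ 0:
n=2 → 2; n=3 → 6; n=4 → 12; n=5 → 20; n=6 → 30.
Orbitals: 2 + 6 + 12 + 20 + 30 = 70. Including both spin states (m_s = ±1/2) gives 2 × 70 = 140 states.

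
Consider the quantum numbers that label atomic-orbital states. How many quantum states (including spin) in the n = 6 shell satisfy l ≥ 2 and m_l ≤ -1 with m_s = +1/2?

Orbitals with l ≥ 2 and m_l ≤ -1, by l: l=2 → 2; l=3 → 3; l=4 → 4; l=5 → 5.
Orbitals: 2 + 3 + 4 + 5 = 14. With m_s fixed to a single value there is one state per orbital, giving 14 states.

14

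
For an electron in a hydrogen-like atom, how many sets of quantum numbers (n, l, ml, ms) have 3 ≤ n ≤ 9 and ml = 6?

Count contributing orbitals for each principal shell:
n=7 → 1; n=8 → 2; n=9 → 3.
Orbitals: 1 + 2 + 3 = 6. Including both spin states (ms = ±1/2) gives 2 × 6 = 12 states.

12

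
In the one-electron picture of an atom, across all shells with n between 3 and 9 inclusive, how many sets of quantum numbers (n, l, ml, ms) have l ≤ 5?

388

Treat each shell separately and count matching orbitals:
n=3 → 9; n=4 → 16; n=5 → 25; n=6 → 36; n=7 → 36; n=8 → 36; n=9 → 36.
Orbitals: 9 + 16 + 25 + 36 + 36 + 36 + 36 = 194. Including both spin states (ms = ±1/2) gives 2 × 194 = 388 states.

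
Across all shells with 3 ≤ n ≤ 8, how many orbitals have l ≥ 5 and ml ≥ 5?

10

Per-shell orbital counts meeting the constraint:
n=6 → 1; n=7 → 3; n=8 → 6.
Total orbitals: 1 + 3 + 6 = 10.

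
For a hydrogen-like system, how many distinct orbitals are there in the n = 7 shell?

The n = 7 shell contains n² = 7² = 49 orbitals.

49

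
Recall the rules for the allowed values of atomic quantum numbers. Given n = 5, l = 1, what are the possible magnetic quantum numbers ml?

-1, 0, 1

ml takes every integer from −l to +l. With l = 1 that gives the 3 values -1, 0, 1.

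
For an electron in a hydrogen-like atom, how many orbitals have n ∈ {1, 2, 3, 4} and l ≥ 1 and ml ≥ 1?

Work shell by shell — for each n, count the (l, ml) pairs that satisfy l ≥ 1 and ml ≥ 1:
n=2 → 1; n=3 → 3; n=4 → 6.
Total orbitals: 1 + 3 + 6 = 10.

10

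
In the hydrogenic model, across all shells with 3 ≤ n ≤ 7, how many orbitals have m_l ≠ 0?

For each n in the range, tally the orbitals obeying m_l ≠ 0:
n=3 → 6; n=4 → 12; n=5 → 20; n=6 → 30; n=7 → 42.
Total orbitals: 6 + 12 + 20 + 30 + 42 = 110.

110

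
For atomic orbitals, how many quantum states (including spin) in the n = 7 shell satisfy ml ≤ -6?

2

With n = 7 the allowed l are 0, 1, …, 6.
Orbitals with ml ≤ -6, by l: l=6 → 1.
Orbitals: 1. Each orbital carries two spin states, so 1 × 2 = 2 states.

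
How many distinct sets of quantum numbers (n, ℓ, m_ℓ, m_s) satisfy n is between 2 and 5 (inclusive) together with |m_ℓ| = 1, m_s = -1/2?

Per-shell orbital counts meeting the constraint:
n=2 → 2; n=3 → 4; n=4 → 6; n=5 → 8.
Orbitals: 2 + 4 + 6 + 8 = 20. With m_s fixed to -1/2 there is one state per orbital, so 20 states.

20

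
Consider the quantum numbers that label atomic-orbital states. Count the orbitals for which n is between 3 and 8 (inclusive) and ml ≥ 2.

56

Per-shell orbital counts meeting the constraint:
n=3 → 1; n=4 → 3; n=5 → 6; n=6 → 10; n=7 → 15; n=8 → 21.
Total orbitals: 1 + 3 + 6 + 10 + 15 + 21 = 56.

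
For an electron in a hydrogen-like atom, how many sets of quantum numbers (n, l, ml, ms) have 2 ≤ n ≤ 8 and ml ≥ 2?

112

Per-shell orbital counts meeting the constraint:
n=3 → 1; n=4 → 3; n=5 → 6; n=6 → 10; n=7 → 15; n=8 → 21.
Orbitals: 1 + 3 + 6 + 10 + 15 + 21 = 56. Including both spin states (ms = ±1/2) gives 2 × 56 = 112 states.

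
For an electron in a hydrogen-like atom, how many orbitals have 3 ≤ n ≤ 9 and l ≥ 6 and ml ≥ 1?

Count contributing orbitals for each principal shell:
n=7 → 6; n=8 → 13; n=9 → 21.
Total orbitals: 6 + 13 + 21 = 40.

40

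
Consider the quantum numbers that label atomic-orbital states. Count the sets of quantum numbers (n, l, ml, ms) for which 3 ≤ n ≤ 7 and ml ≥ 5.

8

Count contributing orbitals for each principal shell:
n=6 → 1; n=7 → 3.
Orbitals: 1 + 3 = 4. Including both spin states (ms = ±1/2) gives 2 × 4 = 8 states.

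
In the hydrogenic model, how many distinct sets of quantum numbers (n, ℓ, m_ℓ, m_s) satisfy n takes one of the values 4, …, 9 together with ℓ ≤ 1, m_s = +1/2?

Count contributing orbitals for each principal shell:
n=4 → 4; n=5 → 4; n=6 → 4; n=7 → 4; n=8 → 4; n=9 → 4.
Orbitals: 4 + 4 + 4 + 4 + 4 + 4 = 24. With m_s fixed to +1/2 there is one state per orbital, so 24 states.

24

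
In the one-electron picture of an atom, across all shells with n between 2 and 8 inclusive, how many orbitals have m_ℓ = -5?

6

Treat each shell separately and count matching orbitals:
n=6 → 1; n=7 → 2; n=8 → 3.
Total orbitals: 1 + 2 + 3 = 6.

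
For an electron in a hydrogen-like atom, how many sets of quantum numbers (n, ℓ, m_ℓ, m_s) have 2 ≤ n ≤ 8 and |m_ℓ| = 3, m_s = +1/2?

30

Count contributing orbitals for each principal shell:
n=4 → 2; n=5 → 4; n=6 → 6; n=7 → 8; n=8 → 10.
Orbitals: 2 + 4 + 6 + 8 + 10 = 30. With m_s fixed to +1/2 there is one state per orbital, so 30 states.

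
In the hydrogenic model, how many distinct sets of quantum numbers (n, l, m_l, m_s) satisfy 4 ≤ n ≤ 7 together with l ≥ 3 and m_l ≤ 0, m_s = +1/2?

For each n in the range, tally the orbitals obeying l ≥ 3 and m_l ≤ 0:
n=4 → 4; n=5 → 9; n=6 → 15; n=7 → 22.
Orbitals: 4 + 9 + 15 + 22 = 50. With m_s fixed to +1/2 there is one state per orbital, so 50 states.

50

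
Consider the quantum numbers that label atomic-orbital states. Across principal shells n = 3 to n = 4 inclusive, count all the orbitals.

Shell n has n² orbitals: 3²=9 + 4²=16 = 25 orbitals.

25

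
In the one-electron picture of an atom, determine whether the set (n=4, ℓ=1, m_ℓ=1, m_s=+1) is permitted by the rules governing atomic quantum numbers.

The spin quantum number for an electron can only be m_s = +1/2 or −1/2; m_s = +1 is not one of those.

Invalid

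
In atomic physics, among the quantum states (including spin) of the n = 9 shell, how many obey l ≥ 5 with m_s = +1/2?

56

For n = 9, l ranges over 0 … 8.
Contributions: l=5 → 11; l=6 → 13; l=7 → 15; l=8 → 17.
Orbitals: 11 + 13 + 15 + 17 = 56. With m_s fixed to a single value there is one state per orbital, giving 56 states.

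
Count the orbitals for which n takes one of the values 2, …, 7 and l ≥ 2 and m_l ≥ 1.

Count contributing orbitals for each principal shell:
n=3 → 2; n=4 → 5; n=5 → 9; n=6 → 14; n=7 → 20.
Total orbitals: 2 + 5 + 9 + 14 + 20 = 50.

50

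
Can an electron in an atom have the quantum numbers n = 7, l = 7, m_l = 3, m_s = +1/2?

The orbital quantum number must satisfy 0 ≤ l ≤ n−1. With n = 7 the allowed l values are 0, 1, 2, 3, 4, 5, 6, so l = 7 is out of range.

Not allowed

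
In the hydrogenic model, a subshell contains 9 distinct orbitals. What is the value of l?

2l+1 = 9 gives l = 4.

l = 4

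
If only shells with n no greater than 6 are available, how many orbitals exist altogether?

Total orbitals = 1² + 2² + 3² + 4² + 5² + 6² = 91.

91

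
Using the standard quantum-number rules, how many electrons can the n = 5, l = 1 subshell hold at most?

A subshell with l = 1 has 2l+1 = 3 orbitals, each holding 2 electrons (spin ±1/2), so 3 × 2 = 6.

6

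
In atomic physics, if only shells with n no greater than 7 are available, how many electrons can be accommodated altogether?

280

Total orbitals = 1² + 2² + 3² + 4² + 5² + 6² + 7² = 140. Doubling for spin gives 280 electrons.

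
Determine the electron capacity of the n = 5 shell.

50

A shell holds 2n² electrons: 2 × 5² = 2 × 25 = 50.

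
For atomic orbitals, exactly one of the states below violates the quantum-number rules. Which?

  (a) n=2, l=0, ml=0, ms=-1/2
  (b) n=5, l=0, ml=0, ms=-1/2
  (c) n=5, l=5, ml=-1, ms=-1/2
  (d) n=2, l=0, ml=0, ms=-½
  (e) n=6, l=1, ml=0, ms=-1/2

(c)

(c) has l = 5 ≥ n = 5, violating 0 ≤ l ≤ n−1.
The remaining sets (a), (b), (d), (e) satisfy all four rules.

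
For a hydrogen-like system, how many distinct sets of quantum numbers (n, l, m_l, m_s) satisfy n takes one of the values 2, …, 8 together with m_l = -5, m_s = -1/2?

6

Per-shell orbital counts meeting the constraint:
n=6 → 1; n=7 → 2; n=8 → 3.
Orbitals: 1 + 2 + 3 = 6. With m_s fixed to -1/2 there is one state per orbital, so 6 states.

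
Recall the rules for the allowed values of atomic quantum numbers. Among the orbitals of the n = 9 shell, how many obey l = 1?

3

For n = 9, l ranges over 0 … 8.
Orbitals with l = 1, by l: l=1 → 3.
Total orbitals: 3.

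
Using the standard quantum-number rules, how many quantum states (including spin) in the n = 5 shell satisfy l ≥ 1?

48

For n = 5, l ranges over 0 … 4.
The (l, ml) pairs meeting l ≥ 1 give: l=1 → 3; l=2 → 5; l=3 → 7; l=4 → 9.
Orbitals: 3 + 5 + 7 + 9 = 24. Each orbital carries two spin states, so 24 × 2 = 48 states.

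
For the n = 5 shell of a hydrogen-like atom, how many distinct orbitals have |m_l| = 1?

8

Per l-value: l=1 → 2; l=2 → 2; l=3 → 2; l=4 → 2.
Total orbitals: 2 + 2 + 2 + 2 = 8.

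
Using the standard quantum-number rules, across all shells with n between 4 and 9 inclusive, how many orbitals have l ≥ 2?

Per-shell orbital counts meeting the constraint:
n=4 → 12; n=5 → 21; n=6 → 32; n=7 → 45; n=8 → 60; n=9 → 77.
Total orbitals: 12 + 21 + 32 + 45 + 60 + 77 = 247.

247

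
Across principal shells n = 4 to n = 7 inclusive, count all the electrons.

Shell n has n² orbitals: 4²=16 + 5²=25 + 6²=36 + 7²=49 = 126 orbitals.
Two spin states per orbital: 2 × 126 = 252 electrons.

252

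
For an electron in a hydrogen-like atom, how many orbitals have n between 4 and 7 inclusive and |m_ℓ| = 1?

36

For each n in the range, tally the orbitals obeying |m_ℓ| = 1:
n=4 → 6; n=5 → 8; n=6 → 10; n=7 → 12.
Total orbitals: 6 + 8 + 10 + 12 = 36.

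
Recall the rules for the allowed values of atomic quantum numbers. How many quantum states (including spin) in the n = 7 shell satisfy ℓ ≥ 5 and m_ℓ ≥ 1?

For n = 7, ℓ ranges over 0 … 6.
Contributions: ℓ=5 → 5; ℓ=6 → 6.
Orbitals: 5 + 6 = 11. Each orbital carries two spin states, so 11 × 2 = 22 states.

22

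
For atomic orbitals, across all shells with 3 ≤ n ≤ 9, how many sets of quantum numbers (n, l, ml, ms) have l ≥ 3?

Treat each shell separately and count matching orbitals:
n=4 → 7; n=5 → 16; n=6 → 27; n=7 → 40; n=8 → 55; n=9 → 72.
Orbitals: 7 + 16 + 27 + 40 + 55 + 72 = 217. Including both spin states (ms = ±1/2) gives 2 × 217 = 434 states.

434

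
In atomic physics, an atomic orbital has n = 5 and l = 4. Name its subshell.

5g

l = 4 corresponds to the letter 'g', so the subshell is 5g.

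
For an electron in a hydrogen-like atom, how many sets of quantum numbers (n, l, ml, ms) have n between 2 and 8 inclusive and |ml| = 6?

Treat each shell separately and count matching orbitals:
n=7 → 2; n=8 → 4.
Orbitals: 2 + 4 = 6. Including both spin states (ms = ±1/2) gives 2 × 6 = 12 states.

12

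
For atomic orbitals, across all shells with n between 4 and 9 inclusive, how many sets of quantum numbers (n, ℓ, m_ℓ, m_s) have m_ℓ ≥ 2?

Per-shell orbital counts meeting the constraint:
n=4 → 3; n=5 → 6; n=6 → 10; n=7 → 15; n=8 → 21; n=9 → 28.
Orbitals: 3 + 6 + 10 + 15 + 21 + 28 = 83. Including both spin states (m_s = ±1/2) gives 2 × 83 = 166 states.

166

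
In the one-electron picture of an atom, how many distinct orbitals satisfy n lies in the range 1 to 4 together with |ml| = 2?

Treat each shell separately and count matching orbitals:
n=3 → 2; n=4 → 4.
Total orbitals: 2 + 4 = 6.

6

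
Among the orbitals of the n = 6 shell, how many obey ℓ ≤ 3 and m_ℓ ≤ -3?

With n = 6 the allowed ℓ are 0, 1, …, 5.
Per ℓ-value: ℓ=3 → 1.
Total orbitals: 1.

1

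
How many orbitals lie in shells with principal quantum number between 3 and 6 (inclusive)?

86

Shell n has n² orbitals: 3²=9 + 4²=16 + 5²=25 + 6²=36 = 86 orbitals.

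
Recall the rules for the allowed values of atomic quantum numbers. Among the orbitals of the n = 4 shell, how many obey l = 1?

3

The n = 4 shell has l = 0 through 3; check each.
The (l, m_l) pairs meeting l = 1 give: l=1 → 3.
Total orbitals: 3.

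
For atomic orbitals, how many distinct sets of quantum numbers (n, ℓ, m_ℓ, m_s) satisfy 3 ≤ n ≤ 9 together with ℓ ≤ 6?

466

Treat each shell separately and count matching orbitals:
n=3 → 9; n=4 → 16; n=5 → 25; n=6 → 36; n=7 → 49; n=8 → 49; n=9 → 49.
Orbitals: 9 + 16 + 25 + 36 + 49 + 49 + 49 = 233. Including both spin states (m_s = ±1/2) gives 2 × 233 = 466 states.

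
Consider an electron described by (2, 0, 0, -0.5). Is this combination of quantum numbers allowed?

Valid

n = 2 is a positive integer. l = 0 satisfies 0 ≤ l ≤ n−1 = 1. ml = 0 lies in the range −l … +l (here 0). ms = -1/2 is one of ±1/2.
All four constraints are satisfied.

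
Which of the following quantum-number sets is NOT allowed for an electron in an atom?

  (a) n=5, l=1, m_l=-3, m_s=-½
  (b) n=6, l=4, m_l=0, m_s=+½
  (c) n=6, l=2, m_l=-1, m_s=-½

(a) has |m_l| = 3 > l = 1, violating −l ≤ m_l ≤ l.
The remaining sets (b), (c) satisfy all four rules.

(a)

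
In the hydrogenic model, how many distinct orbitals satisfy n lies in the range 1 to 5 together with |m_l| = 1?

Per-shell orbital counts meeting the constraint:
n=2 → 2; n=3 → 4; n=4 → 6; n=5 → 8.
Total orbitals: 2 + 4 + 6 + 8 = 20.

20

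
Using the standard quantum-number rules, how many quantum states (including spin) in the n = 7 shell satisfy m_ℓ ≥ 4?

12

Go through ℓ = 0, …, 6 (the values permitted for n = 7).
The (ℓ, m_ℓ) pairs meeting m_ℓ ≥ 4 give: ℓ=4 → 1; ℓ=5 → 2; ℓ=6 → 3.
Orbitals: 1 + 2 + 3 = 6. Each orbital carries two spin states, so 6 × 2 = 12 states.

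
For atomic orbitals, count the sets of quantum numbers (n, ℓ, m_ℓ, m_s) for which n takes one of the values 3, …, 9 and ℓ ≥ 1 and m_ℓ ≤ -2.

168

Go shell by shell, enumerating (ℓ, m_ℓ) with ℓ ≥ 1 and m_ℓ ≤ -2:
n=3 → 1; n=4 → 3; n=5 → 6; n=6 → 10; n=7 → 15; n=8 → 21; n=9 → 28.
Orbitals: 1 + 3 + 6 + 10 + 15 + 21 + 28 = 84. Including both spin states (m_s = ±1/2) gives 2 × 84 = 168 states.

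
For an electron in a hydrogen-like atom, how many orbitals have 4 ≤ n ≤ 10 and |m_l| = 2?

For each n in the range, tally the orbitals obeying |m_l| = 2:
n=4 → 4; n=5 → 6; n=6 → 8; n=7 → 10; n=8 → 12; n=9 → 14; n=10 → 16.
Total orbitals: 4 + 6 + 8 + 10 + 12 + 14 + 16 = 70.

70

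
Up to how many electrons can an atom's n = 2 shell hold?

8

A shell holds 2n² electrons: 2 × 2² = 2 × 4 = 8.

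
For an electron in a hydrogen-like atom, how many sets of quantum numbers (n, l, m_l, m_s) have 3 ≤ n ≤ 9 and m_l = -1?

70

Work shell by shell — for each n, count the (l, m_l) pairs that satisfy m_l = -1:
n=3 → 2; n=4 → 3; n=5 → 4; n=6 → 5; n=7 → 6; n=8 → 7; n=9 → 8.
Orbitals: 2 + 3 + 4 + 5 + 6 + 7 + 8 = 35. Including both spin states (m_s = ±1/2) gives 2 × 35 = 70 states.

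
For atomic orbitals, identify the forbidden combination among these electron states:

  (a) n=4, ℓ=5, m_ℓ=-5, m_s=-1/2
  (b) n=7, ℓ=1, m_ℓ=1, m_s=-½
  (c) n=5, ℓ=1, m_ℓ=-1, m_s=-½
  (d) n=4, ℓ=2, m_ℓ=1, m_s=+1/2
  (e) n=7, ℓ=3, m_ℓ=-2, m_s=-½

(a) has ℓ = 5 ≥ n = 4, violating 0 ≤ ℓ ≤ n−1.
The remaining sets (b), (c), (d), (e) satisfy all four rules.

(a)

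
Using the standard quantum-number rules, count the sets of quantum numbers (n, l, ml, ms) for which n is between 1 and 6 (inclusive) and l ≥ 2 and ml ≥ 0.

80

Per-shell orbital counts meeting the constraint:
n=3 → 3; n=4 → 7; n=5 → 12; n=6 → 18.
Orbitals: 3 + 7 + 12 + 18 = 40. Including both spin states (ms = ±1/2) gives 2 × 40 = 80 states.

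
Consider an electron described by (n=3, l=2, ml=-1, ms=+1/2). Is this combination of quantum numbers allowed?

Yes

n = 3 is a positive integer. l = 2 satisfies 0 ≤ l ≤ n−1 = 2. ml = -1 lies in the range −l … +l (here −2 … 2). ms = +1/2 is one of ±1/2.
All four constraints are satisfied.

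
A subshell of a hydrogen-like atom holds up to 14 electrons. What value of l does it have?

l = 3

2(2l+1) = 14 ⇒ 2l+1 = 7 ⇒ l = 3.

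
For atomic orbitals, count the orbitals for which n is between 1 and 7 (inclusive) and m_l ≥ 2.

35

For each n in the range, tally the orbitals obeying m_l ≥ 2:
n=3 → 1; n=4 → 3; n=5 → 6; n=6 → 10; n=7 → 15.
Total orbitals: 1 + 3 + 6 + 10 + 15 = 35.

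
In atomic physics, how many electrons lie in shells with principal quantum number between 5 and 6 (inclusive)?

122

Shell n has n² orbitals: 5²=25 + 6²=36 = 61 orbitals.
Two spin states per orbital: 2 × 61 = 122 electrons.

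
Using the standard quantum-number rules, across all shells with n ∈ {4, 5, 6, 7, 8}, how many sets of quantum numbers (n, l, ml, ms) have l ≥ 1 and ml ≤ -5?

Count contributing orbitals for each principal shell:
n=6 → 1; n=7 → 3; n=8 → 6.
Orbitals: 1 + 3 + 6 = 10. Including both spin states (ms = ±1/2) gives 2 × 10 = 20 states.

20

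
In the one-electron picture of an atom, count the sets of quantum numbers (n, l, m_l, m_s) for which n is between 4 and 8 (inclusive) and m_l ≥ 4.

Work shell by shell — for each n, count the (l, m_l) pairs that satisfy m_l ≥ 4:
n=5 → 1; n=6 → 3; n=7 → 6; n=8 → 10.
Orbitals: 1 + 3 + 6 + 10 = 20. Including both spin states (m_s = ±1/2) gives 2 × 20 = 40 states.

40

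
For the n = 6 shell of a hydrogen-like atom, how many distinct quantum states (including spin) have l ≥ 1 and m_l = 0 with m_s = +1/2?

Contributions: l=1 → 1; l=2 → 1; l=3 → 1; l=4 → 1; l=5 → 1.
Orbitals: 1 + 1 + 1 + 1 + 1 = 5. With m_s fixed to a single value there is one state per orbital, giving 5 states.

5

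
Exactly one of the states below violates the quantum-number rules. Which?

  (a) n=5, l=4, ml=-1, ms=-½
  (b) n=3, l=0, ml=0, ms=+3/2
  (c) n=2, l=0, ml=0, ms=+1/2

(b)

(b) has ms = +3/2, but an electron's spin must be ±1/2.
The remaining sets (a), (c) satisfy all four rules.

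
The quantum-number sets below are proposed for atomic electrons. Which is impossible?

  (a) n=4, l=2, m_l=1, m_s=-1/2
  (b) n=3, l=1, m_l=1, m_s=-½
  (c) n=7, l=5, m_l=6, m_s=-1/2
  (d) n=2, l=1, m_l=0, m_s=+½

(c) has |m_l| = 6 > l = 5, violating −l ≤ m_l ≤ l.
The remaining sets (a), (b), (d) satisfy all four rules.

(c)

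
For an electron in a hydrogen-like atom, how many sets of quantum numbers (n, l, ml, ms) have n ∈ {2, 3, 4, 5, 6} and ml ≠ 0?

Count contributing orbitals for each principal shell:
n=2 → 2; n=3 → 6; n=4 → 12; n=5 → 20; n=6 → 30.
Orbitals: 2 + 6 + 12 + 20 + 30 = 70. Including both spin states (ms = ±1/2) gives 2 × 70 = 140 states.

140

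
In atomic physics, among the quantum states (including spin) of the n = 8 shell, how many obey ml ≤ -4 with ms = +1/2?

For n = 8, l ranges over 0 … 7.
Orbitals with ml ≤ -4, by l: l=4 → 1; l=5 → 2; l=6 → 3; l=7 → 4.
Orbitals: 1 + 2 + 3 + 4 = 10. With ms fixed to a single value there is one state per orbital, giving 10 states.

10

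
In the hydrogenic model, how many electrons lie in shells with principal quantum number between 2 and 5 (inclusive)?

108

Shell n has n² orbitals: 2²=4 + 3²=9 + 4²=16 + 5²=25 = 54 orbitals.
Two spin states per orbital: 2 × 54 = 108 electrons.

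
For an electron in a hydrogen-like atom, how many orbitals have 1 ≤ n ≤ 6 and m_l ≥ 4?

Treat each shell separately and count matching orbitals:
n=5 → 1; n=6 → 3.
Total orbitals: 1 + 3 = 4.

4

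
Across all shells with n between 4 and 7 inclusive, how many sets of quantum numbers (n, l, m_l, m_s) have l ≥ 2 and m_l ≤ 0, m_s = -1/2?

Treat each shell separately and count matching orbitals:
n=4 → 7; n=5 → 12; n=6 → 18; n=7 → 25.
Orbitals: 7 + 12 + 18 + 25 = 62. With m_s fixed to -1/2 there is one state per orbital, so 62 states.

62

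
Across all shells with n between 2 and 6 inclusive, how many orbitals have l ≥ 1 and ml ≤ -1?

35

Treat each shell separately and count matching orbitals:
n=2 → 1; n=3 → 3; n=4 → 6; n=5 → 10; n=6 → 15.
Total orbitals: 1 + 3 + 6 + 10 + 15 = 35.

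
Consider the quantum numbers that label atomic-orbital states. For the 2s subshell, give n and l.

The leading integer gives n = 2; the letter 's' means l = 0.

n = 2, l = 0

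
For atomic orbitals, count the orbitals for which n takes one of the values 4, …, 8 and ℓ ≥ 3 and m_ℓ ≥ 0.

80

For each n in the range, tally the orbitals obeying ℓ ≥ 3 and m_ℓ ≥ 0:
n=4 → 4; n=5 → 9; n=6 → 15; n=7 → 22; n=8 → 30.
Total orbitals: 4 + 9 + 15 + 22 + 30 = 80.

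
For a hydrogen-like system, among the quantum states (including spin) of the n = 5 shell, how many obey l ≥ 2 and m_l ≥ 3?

The n = 5 shell has l = 0 through 4; check each.
The (l, m_l) pairs meeting l ≥ 2 and m_l ≥ 3 give: l=3 → 1; l=4 → 2.
Orbitals: 1 + 2 = 3. Each orbital carries two spin states, so 3 × 2 = 6 states.

6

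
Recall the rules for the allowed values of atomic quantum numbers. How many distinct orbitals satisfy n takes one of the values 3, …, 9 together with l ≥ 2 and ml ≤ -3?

Per-shell orbital counts meeting the constraint:
n=4 → 1; n=5 → 3; n=6 → 6; n=7 → 10; n=8 → 15; n=9 → 21.
Total orbitals: 1 + 3 + 6 + 10 + 15 + 21 = 56.

56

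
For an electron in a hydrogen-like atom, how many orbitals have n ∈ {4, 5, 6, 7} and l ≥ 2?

110

Work shell by shell — for each n, count the (l, ml) pairs that satisfy l ≥ 2:
n=4 → 12; n=5 → 21; n=6 → 32; n=7 → 45.
Total orbitals: 12 + 21 + 32 + 45 = 110.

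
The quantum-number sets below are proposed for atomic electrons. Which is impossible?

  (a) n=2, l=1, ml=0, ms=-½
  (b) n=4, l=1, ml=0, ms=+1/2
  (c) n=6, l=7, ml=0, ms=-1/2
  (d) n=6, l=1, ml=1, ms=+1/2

(c) has l = 7 ≥ n = 6, violating 0 ≤ l ≤ n−1.
The remaining sets (a), (b), (d) satisfy all four rules.

(c)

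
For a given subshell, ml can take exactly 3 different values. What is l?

l = 1

ml ranges over 2l+1 integers, so 2l+1 = 3 ⇒ l = 1.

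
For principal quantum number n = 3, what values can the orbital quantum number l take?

0, 1, 2

l is an integer with 0 ≤ l ≤ n−1, so for n = 3: l = 0, 1, 2.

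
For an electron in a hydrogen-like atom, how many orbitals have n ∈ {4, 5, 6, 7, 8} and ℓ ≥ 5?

74

Treat each shell separately and count matching orbitals:
n=6 → 11; n=7 → 24; n=8 → 39.
Total orbitals: 11 + 24 + 39 = 74.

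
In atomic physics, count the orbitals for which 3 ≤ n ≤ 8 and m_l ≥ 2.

56

Per-shell orbital counts meeting the constraint:
n=3 → 1; n=4 → 3; n=5 → 6; n=6 → 10; n=7 → 15; n=8 → 21.
Total orbitals: 1 + 3 + 6 + 10 + 15 + 21 = 56.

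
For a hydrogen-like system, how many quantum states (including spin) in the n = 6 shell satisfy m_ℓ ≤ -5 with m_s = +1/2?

Go through ℓ = 0, …, 5 (the values permitted for n = 6).
Per ℓ-value: ℓ=5 → 1.
Orbitals: 1. With m_s fixed to a single value there is one state per orbital, giving 1 state.

1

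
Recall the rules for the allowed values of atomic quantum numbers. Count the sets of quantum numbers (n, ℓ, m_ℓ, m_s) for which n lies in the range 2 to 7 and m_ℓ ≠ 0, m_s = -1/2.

112

Work shell by shell — for each n, count the (ℓ, m_ℓ) pairs that satisfy m_ℓ ≠ 0:
n=2 → 2; n=3 → 6; n=4 → 12; n=5 → 20; n=6 → 30; n=7 → 42.
Orbitals: 2 + 6 + 12 + 20 + 30 + 42 = 112. With m_s fixed to -1/2 there is one state per orbital, so 112 states.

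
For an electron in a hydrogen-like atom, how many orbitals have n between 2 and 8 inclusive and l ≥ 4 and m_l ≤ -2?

40

Treat each shell separately and count matching orbitals:
n=5 → 3; n=6 → 7; n=7 → 12; n=8 → 18.
Total orbitals: 3 + 7 + 12 + 18 = 40.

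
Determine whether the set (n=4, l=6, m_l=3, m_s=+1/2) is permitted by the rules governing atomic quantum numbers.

Not allowed

The orbital quantum number must satisfy 0 ≤ l ≤ n−1. With n = 4 the allowed l values are 0, 1, 2, 3, so l = 6 is out of range.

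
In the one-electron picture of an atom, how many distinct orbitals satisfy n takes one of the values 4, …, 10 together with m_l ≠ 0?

Count contributing orbitals for each principal shell:
n=4 → 12; n=5 → 20; n=6 → 30; n=7 → 42; n=8 → 56; n=9 → 72; n=10 → 90.
Total orbitals: 12 + 20 + 30 + 42 + 56 + 72 + 90 = 322.

322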